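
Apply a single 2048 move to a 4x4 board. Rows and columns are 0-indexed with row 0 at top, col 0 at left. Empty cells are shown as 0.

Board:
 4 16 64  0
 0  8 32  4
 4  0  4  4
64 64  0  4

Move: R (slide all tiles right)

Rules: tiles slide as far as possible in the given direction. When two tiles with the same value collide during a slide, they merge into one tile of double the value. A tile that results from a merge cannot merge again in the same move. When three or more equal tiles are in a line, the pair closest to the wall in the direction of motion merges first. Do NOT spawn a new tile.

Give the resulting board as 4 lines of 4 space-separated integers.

Answer:   0   4  16  64
  0   8  32   4
  0   0   4   8
  0   0 128   4

Derivation:
Slide right:
row 0: [4, 16, 64, 0] -> [0, 4, 16, 64]
row 1: [0, 8, 32, 4] -> [0, 8, 32, 4]
row 2: [4, 0, 4, 4] -> [0, 0, 4, 8]
row 3: [64, 64, 0, 4] -> [0, 0, 128, 4]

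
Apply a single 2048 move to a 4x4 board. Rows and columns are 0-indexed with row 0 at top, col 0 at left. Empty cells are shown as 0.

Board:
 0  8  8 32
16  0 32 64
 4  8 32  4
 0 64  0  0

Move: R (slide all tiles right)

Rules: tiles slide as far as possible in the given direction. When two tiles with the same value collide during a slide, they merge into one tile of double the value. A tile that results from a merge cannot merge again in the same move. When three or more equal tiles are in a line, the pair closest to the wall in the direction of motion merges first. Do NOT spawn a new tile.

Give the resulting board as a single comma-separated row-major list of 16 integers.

Answer: 0, 0, 16, 32, 0, 16, 32, 64, 4, 8, 32, 4, 0, 0, 0, 64

Derivation:
Slide right:
row 0: [0, 8, 8, 32] -> [0, 0, 16, 32]
row 1: [16, 0, 32, 64] -> [0, 16, 32, 64]
row 2: [4, 8, 32, 4] -> [4, 8, 32, 4]
row 3: [0, 64, 0, 0] -> [0, 0, 0, 64]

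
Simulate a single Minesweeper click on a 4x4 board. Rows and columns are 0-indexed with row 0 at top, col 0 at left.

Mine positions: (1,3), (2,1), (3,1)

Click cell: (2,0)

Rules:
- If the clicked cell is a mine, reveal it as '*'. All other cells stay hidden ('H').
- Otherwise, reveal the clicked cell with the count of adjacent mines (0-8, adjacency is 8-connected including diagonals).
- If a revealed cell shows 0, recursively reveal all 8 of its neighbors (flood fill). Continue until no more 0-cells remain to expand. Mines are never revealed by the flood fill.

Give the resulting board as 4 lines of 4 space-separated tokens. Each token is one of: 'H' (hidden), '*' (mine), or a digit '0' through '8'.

H H H H
H H H H
2 H H H
H H H H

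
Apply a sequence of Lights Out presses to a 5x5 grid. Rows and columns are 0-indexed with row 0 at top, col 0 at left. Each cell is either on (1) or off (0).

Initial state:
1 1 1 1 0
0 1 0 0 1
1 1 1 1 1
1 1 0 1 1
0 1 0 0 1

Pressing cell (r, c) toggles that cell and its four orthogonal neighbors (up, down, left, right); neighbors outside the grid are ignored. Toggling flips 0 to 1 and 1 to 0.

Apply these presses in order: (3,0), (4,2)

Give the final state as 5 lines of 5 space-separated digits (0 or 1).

Answer: 1 1 1 1 0
0 1 0 0 1
0 1 1 1 1
0 0 1 1 1
1 0 1 1 1

Derivation:
After press 1 at (3,0):
1 1 1 1 0
0 1 0 0 1
0 1 1 1 1
0 0 0 1 1
1 1 0 0 1

After press 2 at (4,2):
1 1 1 1 0
0 1 0 0 1
0 1 1 1 1
0 0 1 1 1
1 0 1 1 1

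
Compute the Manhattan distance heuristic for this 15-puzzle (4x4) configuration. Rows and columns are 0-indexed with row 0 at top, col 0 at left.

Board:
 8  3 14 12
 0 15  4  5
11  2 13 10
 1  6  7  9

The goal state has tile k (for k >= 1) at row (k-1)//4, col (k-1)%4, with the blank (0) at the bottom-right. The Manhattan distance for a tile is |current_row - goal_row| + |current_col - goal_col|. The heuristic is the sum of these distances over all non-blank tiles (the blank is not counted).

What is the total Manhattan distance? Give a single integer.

Tile 8: at (0,0), goal (1,3), distance |0-1|+|0-3| = 4
Tile 3: at (0,1), goal (0,2), distance |0-0|+|1-2| = 1
Tile 14: at (0,2), goal (3,1), distance |0-3|+|2-1| = 4
Tile 12: at (0,3), goal (2,3), distance |0-2|+|3-3| = 2
Tile 15: at (1,1), goal (3,2), distance |1-3|+|1-2| = 3
Tile 4: at (1,2), goal (0,3), distance |1-0|+|2-3| = 2
Tile 5: at (1,3), goal (1,0), distance |1-1|+|3-0| = 3
Tile 11: at (2,0), goal (2,2), distance |2-2|+|0-2| = 2
Tile 2: at (2,1), goal (0,1), distance |2-0|+|1-1| = 2
Tile 13: at (2,2), goal (3,0), distance |2-3|+|2-0| = 3
Tile 10: at (2,3), goal (2,1), distance |2-2|+|3-1| = 2
Tile 1: at (3,0), goal (0,0), distance |3-0|+|0-0| = 3
Tile 6: at (3,1), goal (1,1), distance |3-1|+|1-1| = 2
Tile 7: at (3,2), goal (1,2), distance |3-1|+|2-2| = 2
Tile 9: at (3,3), goal (2,0), distance |3-2|+|3-0| = 4
Sum: 4 + 1 + 4 + 2 + 3 + 2 + 3 + 2 + 2 + 3 + 2 + 3 + 2 + 2 + 4 = 39

Answer: 39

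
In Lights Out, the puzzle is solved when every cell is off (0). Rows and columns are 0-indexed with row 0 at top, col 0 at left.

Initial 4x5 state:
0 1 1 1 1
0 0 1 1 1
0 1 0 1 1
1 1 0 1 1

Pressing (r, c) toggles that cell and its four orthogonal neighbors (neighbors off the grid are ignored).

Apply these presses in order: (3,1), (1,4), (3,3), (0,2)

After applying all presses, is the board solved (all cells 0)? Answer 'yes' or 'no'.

After press 1 at (3,1):
0 1 1 1 1
0 0 1 1 1
0 0 0 1 1
0 0 1 1 1

After press 2 at (1,4):
0 1 1 1 0
0 0 1 0 0
0 0 0 1 0
0 0 1 1 1

After press 3 at (3,3):
0 1 1 1 0
0 0 1 0 0
0 0 0 0 0
0 0 0 0 0

After press 4 at (0,2):
0 0 0 0 0
0 0 0 0 0
0 0 0 0 0
0 0 0 0 0

Lights still on: 0

Answer: yes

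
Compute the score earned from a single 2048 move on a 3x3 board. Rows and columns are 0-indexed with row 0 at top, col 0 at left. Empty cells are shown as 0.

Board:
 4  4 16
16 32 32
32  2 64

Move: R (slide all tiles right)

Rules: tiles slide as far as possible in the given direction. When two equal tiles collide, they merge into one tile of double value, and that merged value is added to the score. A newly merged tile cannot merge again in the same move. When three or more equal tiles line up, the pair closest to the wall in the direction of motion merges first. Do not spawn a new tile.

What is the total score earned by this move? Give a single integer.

Slide right:
row 0: [4, 4, 16] -> [0, 8, 16]  score +8 (running 8)
row 1: [16, 32, 32] -> [0, 16, 64]  score +64 (running 72)
row 2: [32, 2, 64] -> [32, 2, 64]  score +0 (running 72)
Board after move:
 0  8 16
 0 16 64
32  2 64

Answer: 72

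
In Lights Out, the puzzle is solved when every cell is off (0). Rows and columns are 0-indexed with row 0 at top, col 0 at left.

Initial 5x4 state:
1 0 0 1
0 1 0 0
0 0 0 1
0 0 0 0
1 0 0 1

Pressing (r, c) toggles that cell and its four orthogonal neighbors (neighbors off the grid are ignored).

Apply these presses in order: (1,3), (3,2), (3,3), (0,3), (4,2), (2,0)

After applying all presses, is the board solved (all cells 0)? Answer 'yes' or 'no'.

After press 1 at (1,3):
1 0 0 0
0 1 1 1
0 0 0 0
0 0 0 0
1 0 0 1

After press 2 at (3,2):
1 0 0 0
0 1 1 1
0 0 1 0
0 1 1 1
1 0 1 1

After press 3 at (3,3):
1 0 0 0
0 1 1 1
0 0 1 1
0 1 0 0
1 0 1 0

After press 4 at (0,3):
1 0 1 1
0 1 1 0
0 0 1 1
0 1 0 0
1 0 1 0

After press 5 at (4,2):
1 0 1 1
0 1 1 0
0 0 1 1
0 1 1 0
1 1 0 1

After press 6 at (2,0):
1 0 1 1
1 1 1 0
1 1 1 1
1 1 1 0
1 1 0 1

Lights still on: 16

Answer: no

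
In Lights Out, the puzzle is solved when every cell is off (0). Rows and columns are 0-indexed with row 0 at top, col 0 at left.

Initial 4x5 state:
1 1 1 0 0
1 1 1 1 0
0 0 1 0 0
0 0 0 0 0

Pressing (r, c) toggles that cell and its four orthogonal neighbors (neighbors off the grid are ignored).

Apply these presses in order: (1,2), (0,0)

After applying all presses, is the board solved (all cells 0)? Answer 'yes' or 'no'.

After press 1 at (1,2):
1 1 0 0 0
1 0 0 0 0
0 0 0 0 0
0 0 0 0 0

After press 2 at (0,0):
0 0 0 0 0
0 0 0 0 0
0 0 0 0 0
0 0 0 0 0

Lights still on: 0

Answer: yes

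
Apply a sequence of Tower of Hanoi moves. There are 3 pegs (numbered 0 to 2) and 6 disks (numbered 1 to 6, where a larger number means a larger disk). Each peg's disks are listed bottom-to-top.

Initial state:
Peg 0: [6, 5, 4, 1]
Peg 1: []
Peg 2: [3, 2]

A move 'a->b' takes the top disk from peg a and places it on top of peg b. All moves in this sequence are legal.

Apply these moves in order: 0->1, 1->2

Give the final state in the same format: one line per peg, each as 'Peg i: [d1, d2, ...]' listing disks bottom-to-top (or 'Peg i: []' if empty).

Answer: Peg 0: [6, 5, 4]
Peg 1: []
Peg 2: [3, 2, 1]

Derivation:
After move 1 (0->1):
Peg 0: [6, 5, 4]
Peg 1: [1]
Peg 2: [3, 2]

After move 2 (1->2):
Peg 0: [6, 5, 4]
Peg 1: []
Peg 2: [3, 2, 1]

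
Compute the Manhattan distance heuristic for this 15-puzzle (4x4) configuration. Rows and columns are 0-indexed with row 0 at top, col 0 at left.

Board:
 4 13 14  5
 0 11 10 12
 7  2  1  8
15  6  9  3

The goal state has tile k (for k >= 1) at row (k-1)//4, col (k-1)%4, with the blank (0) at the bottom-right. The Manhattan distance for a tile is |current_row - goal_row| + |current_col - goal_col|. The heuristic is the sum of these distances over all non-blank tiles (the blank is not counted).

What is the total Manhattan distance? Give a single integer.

Answer: 41

Derivation:
Tile 4: at (0,0), goal (0,3), distance |0-0|+|0-3| = 3
Tile 13: at (0,1), goal (3,0), distance |0-3|+|1-0| = 4
Tile 14: at (0,2), goal (3,1), distance |0-3|+|2-1| = 4
Tile 5: at (0,3), goal (1,0), distance |0-1|+|3-0| = 4
Tile 11: at (1,1), goal (2,2), distance |1-2|+|1-2| = 2
Tile 10: at (1,2), goal (2,1), distance |1-2|+|2-1| = 2
Tile 12: at (1,3), goal (2,3), distance |1-2|+|3-3| = 1
Tile 7: at (2,0), goal (1,2), distance |2-1|+|0-2| = 3
Tile 2: at (2,1), goal (0,1), distance |2-0|+|1-1| = 2
Tile 1: at (2,2), goal (0,0), distance |2-0|+|2-0| = 4
Tile 8: at (2,3), goal (1,3), distance |2-1|+|3-3| = 1
Tile 15: at (3,0), goal (3,2), distance |3-3|+|0-2| = 2
Tile 6: at (3,1), goal (1,1), distance |3-1|+|1-1| = 2
Tile 9: at (3,2), goal (2,0), distance |3-2|+|2-0| = 3
Tile 3: at (3,3), goal (0,2), distance |3-0|+|3-2| = 4
Sum: 3 + 4 + 4 + 4 + 2 + 2 + 1 + 3 + 2 + 4 + 1 + 2 + 2 + 3 + 4 = 41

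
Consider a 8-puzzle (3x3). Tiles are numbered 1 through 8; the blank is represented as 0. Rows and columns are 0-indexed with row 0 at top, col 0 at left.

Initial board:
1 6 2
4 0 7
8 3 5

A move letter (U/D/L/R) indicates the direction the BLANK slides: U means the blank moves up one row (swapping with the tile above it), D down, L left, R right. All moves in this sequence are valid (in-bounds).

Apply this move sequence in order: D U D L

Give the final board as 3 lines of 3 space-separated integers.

After move 1 (D):
1 6 2
4 3 7
8 0 5

After move 2 (U):
1 6 2
4 0 7
8 3 5

After move 3 (D):
1 6 2
4 3 7
8 0 5

After move 4 (L):
1 6 2
4 3 7
0 8 5

Answer: 1 6 2
4 3 7
0 8 5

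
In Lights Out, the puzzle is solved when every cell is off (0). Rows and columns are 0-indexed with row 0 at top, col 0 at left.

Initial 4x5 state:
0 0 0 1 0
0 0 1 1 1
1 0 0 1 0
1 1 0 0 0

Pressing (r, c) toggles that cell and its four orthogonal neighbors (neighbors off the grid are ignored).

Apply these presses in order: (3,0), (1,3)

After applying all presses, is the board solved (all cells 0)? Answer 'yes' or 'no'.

Answer: yes

Derivation:
After press 1 at (3,0):
0 0 0 1 0
0 0 1 1 1
0 0 0 1 0
0 0 0 0 0

After press 2 at (1,3):
0 0 0 0 0
0 0 0 0 0
0 0 0 0 0
0 0 0 0 0

Lights still on: 0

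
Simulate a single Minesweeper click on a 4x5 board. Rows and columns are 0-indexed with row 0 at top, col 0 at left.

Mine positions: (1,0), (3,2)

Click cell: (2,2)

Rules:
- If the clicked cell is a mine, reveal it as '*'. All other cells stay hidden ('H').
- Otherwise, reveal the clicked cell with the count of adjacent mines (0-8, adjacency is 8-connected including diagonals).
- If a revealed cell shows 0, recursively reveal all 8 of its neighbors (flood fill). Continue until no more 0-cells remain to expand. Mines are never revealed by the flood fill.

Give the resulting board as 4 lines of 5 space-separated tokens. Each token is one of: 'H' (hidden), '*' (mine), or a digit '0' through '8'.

H H H H H
H H H H H
H H 1 H H
H H H H H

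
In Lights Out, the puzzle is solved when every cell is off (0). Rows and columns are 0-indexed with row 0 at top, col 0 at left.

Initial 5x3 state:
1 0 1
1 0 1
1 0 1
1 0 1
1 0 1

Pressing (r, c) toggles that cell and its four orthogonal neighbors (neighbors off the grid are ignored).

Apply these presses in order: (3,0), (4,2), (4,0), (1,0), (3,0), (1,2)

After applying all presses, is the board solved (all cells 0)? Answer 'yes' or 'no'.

After press 1 at (3,0):
1 0 1
1 0 1
0 0 1
0 1 1
0 0 1

After press 2 at (4,2):
1 0 1
1 0 1
0 0 1
0 1 0
0 1 0

After press 3 at (4,0):
1 0 1
1 0 1
0 0 1
1 1 0
1 0 0

After press 4 at (1,0):
0 0 1
0 1 1
1 0 1
1 1 0
1 0 0

After press 5 at (3,0):
0 0 1
0 1 1
0 0 1
0 0 0
0 0 0

After press 6 at (1,2):
0 0 0
0 0 0
0 0 0
0 0 0
0 0 0

Lights still on: 0

Answer: yes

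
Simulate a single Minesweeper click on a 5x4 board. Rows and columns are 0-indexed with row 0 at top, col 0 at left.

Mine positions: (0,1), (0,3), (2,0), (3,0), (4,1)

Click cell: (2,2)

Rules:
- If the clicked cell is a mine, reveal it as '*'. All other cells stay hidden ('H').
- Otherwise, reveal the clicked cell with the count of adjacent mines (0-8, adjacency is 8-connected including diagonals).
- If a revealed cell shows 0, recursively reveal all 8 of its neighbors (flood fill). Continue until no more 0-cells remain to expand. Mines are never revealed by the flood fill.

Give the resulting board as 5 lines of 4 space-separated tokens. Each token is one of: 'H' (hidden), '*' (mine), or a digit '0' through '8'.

H H H H
H 2 2 1
H 2 0 0
H 3 1 0
H H 1 0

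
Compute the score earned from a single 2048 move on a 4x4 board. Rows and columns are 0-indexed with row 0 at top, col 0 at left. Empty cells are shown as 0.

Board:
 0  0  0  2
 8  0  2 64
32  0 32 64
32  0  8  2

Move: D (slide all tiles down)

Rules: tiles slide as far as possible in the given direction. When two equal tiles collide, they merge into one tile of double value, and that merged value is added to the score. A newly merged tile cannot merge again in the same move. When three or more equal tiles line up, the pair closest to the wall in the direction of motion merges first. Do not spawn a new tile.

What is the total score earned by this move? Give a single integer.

Slide down:
col 0: [0, 8, 32, 32] -> [0, 0, 8, 64]  score +64 (running 64)
col 1: [0, 0, 0, 0] -> [0, 0, 0, 0]  score +0 (running 64)
col 2: [0, 2, 32, 8] -> [0, 2, 32, 8]  score +0 (running 64)
col 3: [2, 64, 64, 2] -> [0, 2, 128, 2]  score +128 (running 192)
Board after move:
  0   0   0   0
  0   0   2   2
  8   0  32 128
 64   0   8   2

Answer: 192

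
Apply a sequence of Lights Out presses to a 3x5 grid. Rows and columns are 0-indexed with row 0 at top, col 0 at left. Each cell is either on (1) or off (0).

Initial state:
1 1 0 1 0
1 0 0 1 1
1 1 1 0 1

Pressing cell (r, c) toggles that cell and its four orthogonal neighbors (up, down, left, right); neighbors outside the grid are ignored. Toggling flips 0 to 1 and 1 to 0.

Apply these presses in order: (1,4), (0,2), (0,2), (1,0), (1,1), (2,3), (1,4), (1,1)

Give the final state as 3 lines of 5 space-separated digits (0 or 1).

Answer: 0 1 0 1 0
0 1 0 0 1
0 1 0 1 0

Derivation:
After press 1 at (1,4):
1 1 0 1 1
1 0 0 0 0
1 1 1 0 0

After press 2 at (0,2):
1 0 1 0 1
1 0 1 0 0
1 1 1 0 0

After press 3 at (0,2):
1 1 0 1 1
1 0 0 0 0
1 1 1 0 0

After press 4 at (1,0):
0 1 0 1 1
0 1 0 0 0
0 1 1 0 0

After press 5 at (1,1):
0 0 0 1 1
1 0 1 0 0
0 0 1 0 0

After press 6 at (2,3):
0 0 0 1 1
1 0 1 1 0
0 0 0 1 1

After press 7 at (1,4):
0 0 0 1 0
1 0 1 0 1
0 0 0 1 0

After press 8 at (1,1):
0 1 0 1 0
0 1 0 0 1
0 1 0 1 0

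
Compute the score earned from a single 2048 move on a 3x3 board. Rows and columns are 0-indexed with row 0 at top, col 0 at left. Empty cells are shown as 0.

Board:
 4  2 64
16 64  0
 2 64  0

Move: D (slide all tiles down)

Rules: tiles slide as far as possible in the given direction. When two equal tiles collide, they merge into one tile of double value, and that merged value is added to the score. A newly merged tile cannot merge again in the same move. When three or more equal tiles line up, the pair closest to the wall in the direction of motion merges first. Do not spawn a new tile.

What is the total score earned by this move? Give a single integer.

Slide down:
col 0: [4, 16, 2] -> [4, 16, 2]  score +0 (running 0)
col 1: [2, 64, 64] -> [0, 2, 128]  score +128 (running 128)
col 2: [64, 0, 0] -> [0, 0, 64]  score +0 (running 128)
Board after move:
  4   0   0
 16   2   0
  2 128  64

Answer: 128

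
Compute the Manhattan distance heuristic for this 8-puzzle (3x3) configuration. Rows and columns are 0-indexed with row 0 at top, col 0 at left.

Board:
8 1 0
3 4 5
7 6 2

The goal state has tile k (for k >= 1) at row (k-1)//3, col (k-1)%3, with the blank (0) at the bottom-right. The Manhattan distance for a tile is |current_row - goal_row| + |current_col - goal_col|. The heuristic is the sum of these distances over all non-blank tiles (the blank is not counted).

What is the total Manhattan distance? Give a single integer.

Answer: 14

Derivation:
Tile 8: at (0,0), goal (2,1), distance |0-2|+|0-1| = 3
Tile 1: at (0,1), goal (0,0), distance |0-0|+|1-0| = 1
Tile 3: at (1,0), goal (0,2), distance |1-0|+|0-2| = 3
Tile 4: at (1,1), goal (1,0), distance |1-1|+|1-0| = 1
Tile 5: at (1,2), goal (1,1), distance |1-1|+|2-1| = 1
Tile 7: at (2,0), goal (2,0), distance |2-2|+|0-0| = 0
Tile 6: at (2,1), goal (1,2), distance |2-1|+|1-2| = 2
Tile 2: at (2,2), goal (0,1), distance |2-0|+|2-1| = 3
Sum: 3 + 1 + 3 + 1 + 1 + 0 + 2 + 3 = 14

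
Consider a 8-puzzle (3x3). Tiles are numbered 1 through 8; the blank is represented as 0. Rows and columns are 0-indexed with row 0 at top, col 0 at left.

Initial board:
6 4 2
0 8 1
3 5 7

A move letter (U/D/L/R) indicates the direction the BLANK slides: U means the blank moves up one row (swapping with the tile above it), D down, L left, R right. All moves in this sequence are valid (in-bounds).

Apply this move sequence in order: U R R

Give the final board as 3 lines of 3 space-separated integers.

Answer: 4 2 0
6 8 1
3 5 7

Derivation:
After move 1 (U):
0 4 2
6 8 1
3 5 7

After move 2 (R):
4 0 2
6 8 1
3 5 7

After move 3 (R):
4 2 0
6 8 1
3 5 7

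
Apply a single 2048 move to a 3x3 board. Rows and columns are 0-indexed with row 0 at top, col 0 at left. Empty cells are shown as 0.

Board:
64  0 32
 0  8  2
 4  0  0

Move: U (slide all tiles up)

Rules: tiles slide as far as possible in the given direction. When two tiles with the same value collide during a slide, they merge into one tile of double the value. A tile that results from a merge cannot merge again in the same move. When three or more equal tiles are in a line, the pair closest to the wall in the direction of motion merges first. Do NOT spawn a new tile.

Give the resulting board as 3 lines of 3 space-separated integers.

Slide up:
col 0: [64, 0, 4] -> [64, 4, 0]
col 1: [0, 8, 0] -> [8, 0, 0]
col 2: [32, 2, 0] -> [32, 2, 0]

Answer: 64  8 32
 4  0  2
 0  0  0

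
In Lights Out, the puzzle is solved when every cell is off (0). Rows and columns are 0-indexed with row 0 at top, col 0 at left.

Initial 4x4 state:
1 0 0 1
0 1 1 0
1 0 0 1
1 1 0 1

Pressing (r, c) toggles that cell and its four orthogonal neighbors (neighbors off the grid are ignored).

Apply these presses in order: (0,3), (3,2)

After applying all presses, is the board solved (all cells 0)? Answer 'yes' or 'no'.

After press 1 at (0,3):
1 0 1 0
0 1 1 1
1 0 0 1
1 1 0 1

After press 2 at (3,2):
1 0 1 0
0 1 1 1
1 0 1 1
1 0 1 0

Lights still on: 10

Answer: no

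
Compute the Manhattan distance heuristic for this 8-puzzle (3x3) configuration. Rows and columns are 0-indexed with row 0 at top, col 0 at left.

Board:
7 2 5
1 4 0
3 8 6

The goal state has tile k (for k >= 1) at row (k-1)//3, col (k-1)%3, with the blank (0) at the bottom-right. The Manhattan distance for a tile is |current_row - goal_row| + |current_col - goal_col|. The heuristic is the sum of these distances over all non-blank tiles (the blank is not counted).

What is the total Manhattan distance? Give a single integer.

Tile 7: (0,0)->(2,0) = 2
Tile 2: (0,1)->(0,1) = 0
Tile 5: (0,2)->(1,1) = 2
Tile 1: (1,0)->(0,0) = 1
Tile 4: (1,1)->(1,0) = 1
Tile 3: (2,0)->(0,2) = 4
Tile 8: (2,1)->(2,1) = 0
Tile 6: (2,2)->(1,2) = 1
Sum: 2 + 0 + 2 + 1 + 1 + 4 + 0 + 1 = 11

Answer: 11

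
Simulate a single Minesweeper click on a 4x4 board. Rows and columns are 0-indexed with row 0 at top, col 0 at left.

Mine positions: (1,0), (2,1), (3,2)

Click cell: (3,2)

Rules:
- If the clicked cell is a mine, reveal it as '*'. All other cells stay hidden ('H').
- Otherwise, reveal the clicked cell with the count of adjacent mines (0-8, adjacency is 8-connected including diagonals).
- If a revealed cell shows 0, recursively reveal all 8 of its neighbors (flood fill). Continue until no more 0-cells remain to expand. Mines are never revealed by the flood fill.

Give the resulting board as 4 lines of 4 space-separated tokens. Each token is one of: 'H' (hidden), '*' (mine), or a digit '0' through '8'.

H H H H
H H H H
H H H H
H H * H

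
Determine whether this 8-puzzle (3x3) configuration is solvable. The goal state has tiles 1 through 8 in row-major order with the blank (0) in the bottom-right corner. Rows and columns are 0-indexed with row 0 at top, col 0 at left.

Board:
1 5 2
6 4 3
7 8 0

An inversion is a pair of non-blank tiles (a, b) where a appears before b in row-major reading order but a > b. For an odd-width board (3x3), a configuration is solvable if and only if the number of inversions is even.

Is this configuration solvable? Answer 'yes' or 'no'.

Inversions (pairs i<j in row-major order where tile[i] > tile[j] > 0): 6
6 is even, so the puzzle is solvable.

Answer: yes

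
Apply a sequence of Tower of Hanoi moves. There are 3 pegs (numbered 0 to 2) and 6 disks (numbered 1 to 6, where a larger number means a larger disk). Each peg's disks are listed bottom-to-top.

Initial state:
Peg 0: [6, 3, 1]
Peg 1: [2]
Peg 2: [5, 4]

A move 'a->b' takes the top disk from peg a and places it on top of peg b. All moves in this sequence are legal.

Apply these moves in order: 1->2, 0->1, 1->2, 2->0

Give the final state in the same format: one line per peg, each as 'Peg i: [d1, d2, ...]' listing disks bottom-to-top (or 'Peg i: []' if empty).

Answer: Peg 0: [6, 3, 1]
Peg 1: []
Peg 2: [5, 4, 2]

Derivation:
After move 1 (1->2):
Peg 0: [6, 3, 1]
Peg 1: []
Peg 2: [5, 4, 2]

After move 2 (0->1):
Peg 0: [6, 3]
Peg 1: [1]
Peg 2: [5, 4, 2]

After move 3 (1->2):
Peg 0: [6, 3]
Peg 1: []
Peg 2: [5, 4, 2, 1]

After move 4 (2->0):
Peg 0: [6, 3, 1]
Peg 1: []
Peg 2: [5, 4, 2]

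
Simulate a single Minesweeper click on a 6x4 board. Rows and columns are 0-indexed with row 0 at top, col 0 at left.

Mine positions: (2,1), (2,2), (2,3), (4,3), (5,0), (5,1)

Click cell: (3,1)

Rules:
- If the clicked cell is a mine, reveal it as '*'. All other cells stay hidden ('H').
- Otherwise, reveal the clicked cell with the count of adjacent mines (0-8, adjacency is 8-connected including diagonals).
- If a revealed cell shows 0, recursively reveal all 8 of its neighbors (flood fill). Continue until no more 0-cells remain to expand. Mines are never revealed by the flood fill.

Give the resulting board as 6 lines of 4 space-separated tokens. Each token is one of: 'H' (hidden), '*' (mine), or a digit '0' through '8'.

H H H H
H H H H
H H H H
H 2 H H
H H H H
H H H H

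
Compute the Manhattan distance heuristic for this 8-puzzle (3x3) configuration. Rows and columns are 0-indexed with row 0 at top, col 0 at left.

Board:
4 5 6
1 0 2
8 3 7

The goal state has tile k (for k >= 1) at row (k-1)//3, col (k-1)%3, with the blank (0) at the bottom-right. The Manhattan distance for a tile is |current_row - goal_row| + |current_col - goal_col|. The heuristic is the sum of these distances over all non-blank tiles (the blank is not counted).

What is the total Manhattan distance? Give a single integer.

Answer: 12

Derivation:
Tile 4: at (0,0), goal (1,0), distance |0-1|+|0-0| = 1
Tile 5: at (0,1), goal (1,1), distance |0-1|+|1-1| = 1
Tile 6: at (0,2), goal (1,2), distance |0-1|+|2-2| = 1
Tile 1: at (1,0), goal (0,0), distance |1-0|+|0-0| = 1
Tile 2: at (1,2), goal (0,1), distance |1-0|+|2-1| = 2
Tile 8: at (2,0), goal (2,1), distance |2-2|+|0-1| = 1
Tile 3: at (2,1), goal (0,2), distance |2-0|+|1-2| = 3
Tile 7: at (2,2), goal (2,0), distance |2-2|+|2-0| = 2
Sum: 1 + 1 + 1 + 1 + 2 + 1 + 3 + 2 = 12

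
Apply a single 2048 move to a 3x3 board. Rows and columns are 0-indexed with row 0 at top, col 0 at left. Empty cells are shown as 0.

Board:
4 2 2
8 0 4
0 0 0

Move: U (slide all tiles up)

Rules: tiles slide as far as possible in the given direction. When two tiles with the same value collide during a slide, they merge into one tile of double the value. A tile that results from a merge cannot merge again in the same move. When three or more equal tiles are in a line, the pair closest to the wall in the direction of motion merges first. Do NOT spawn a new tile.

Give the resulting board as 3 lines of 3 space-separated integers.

Answer: 4 2 2
8 0 4
0 0 0

Derivation:
Slide up:
col 0: [4, 8, 0] -> [4, 8, 0]
col 1: [2, 0, 0] -> [2, 0, 0]
col 2: [2, 4, 0] -> [2, 4, 0]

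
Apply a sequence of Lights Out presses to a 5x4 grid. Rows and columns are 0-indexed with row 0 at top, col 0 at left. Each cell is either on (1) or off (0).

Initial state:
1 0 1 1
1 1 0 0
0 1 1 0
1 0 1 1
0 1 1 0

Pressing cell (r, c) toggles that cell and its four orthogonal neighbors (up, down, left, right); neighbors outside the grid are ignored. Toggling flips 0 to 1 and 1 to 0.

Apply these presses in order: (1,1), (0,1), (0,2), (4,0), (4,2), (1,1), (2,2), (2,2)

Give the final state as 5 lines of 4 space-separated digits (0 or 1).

After press 1 at (1,1):
1 1 1 1
0 0 1 0
0 0 1 0
1 0 1 1
0 1 1 0

After press 2 at (0,1):
0 0 0 1
0 1 1 0
0 0 1 0
1 0 1 1
0 1 1 0

After press 3 at (0,2):
0 1 1 0
0 1 0 0
0 0 1 0
1 0 1 1
0 1 1 0

After press 4 at (4,0):
0 1 1 0
0 1 0 0
0 0 1 0
0 0 1 1
1 0 1 0

After press 5 at (4,2):
0 1 1 0
0 1 0 0
0 0 1 0
0 0 0 1
1 1 0 1

After press 6 at (1,1):
0 0 1 0
1 0 1 0
0 1 1 0
0 0 0 1
1 1 0 1

After press 7 at (2,2):
0 0 1 0
1 0 0 0
0 0 0 1
0 0 1 1
1 1 0 1

After press 8 at (2,2):
0 0 1 0
1 0 1 0
0 1 1 0
0 0 0 1
1 1 0 1

Answer: 0 0 1 0
1 0 1 0
0 1 1 0
0 0 0 1
1 1 0 1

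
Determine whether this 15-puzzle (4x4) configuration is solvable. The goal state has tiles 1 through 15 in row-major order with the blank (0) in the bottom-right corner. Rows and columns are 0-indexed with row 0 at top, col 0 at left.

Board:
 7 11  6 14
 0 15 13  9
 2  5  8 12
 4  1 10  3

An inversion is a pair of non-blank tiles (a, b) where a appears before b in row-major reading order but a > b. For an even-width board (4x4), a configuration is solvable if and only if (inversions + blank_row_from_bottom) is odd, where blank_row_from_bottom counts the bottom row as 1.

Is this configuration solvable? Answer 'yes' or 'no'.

Inversions: 69
Blank is in row 1 (0-indexed from top), which is row 3 counting from the bottom (bottom = 1).
69 + 3 = 72, which is even, so the puzzle is not solvable.

Answer: no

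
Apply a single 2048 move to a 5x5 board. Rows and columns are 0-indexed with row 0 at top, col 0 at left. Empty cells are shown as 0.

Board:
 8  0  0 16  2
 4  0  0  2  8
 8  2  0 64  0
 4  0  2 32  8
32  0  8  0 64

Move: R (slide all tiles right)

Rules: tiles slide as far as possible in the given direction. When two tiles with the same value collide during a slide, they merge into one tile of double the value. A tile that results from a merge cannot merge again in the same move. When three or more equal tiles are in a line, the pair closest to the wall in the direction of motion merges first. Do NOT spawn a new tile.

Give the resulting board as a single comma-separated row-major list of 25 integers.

Slide right:
row 0: [8, 0, 0, 16, 2] -> [0, 0, 8, 16, 2]
row 1: [4, 0, 0, 2, 8] -> [0, 0, 4, 2, 8]
row 2: [8, 2, 0, 64, 0] -> [0, 0, 8, 2, 64]
row 3: [4, 0, 2, 32, 8] -> [0, 4, 2, 32, 8]
row 4: [32, 0, 8, 0, 64] -> [0, 0, 32, 8, 64]

Answer: 0, 0, 8, 16, 2, 0, 0, 4, 2, 8, 0, 0, 8, 2, 64, 0, 4, 2, 32, 8, 0, 0, 32, 8, 64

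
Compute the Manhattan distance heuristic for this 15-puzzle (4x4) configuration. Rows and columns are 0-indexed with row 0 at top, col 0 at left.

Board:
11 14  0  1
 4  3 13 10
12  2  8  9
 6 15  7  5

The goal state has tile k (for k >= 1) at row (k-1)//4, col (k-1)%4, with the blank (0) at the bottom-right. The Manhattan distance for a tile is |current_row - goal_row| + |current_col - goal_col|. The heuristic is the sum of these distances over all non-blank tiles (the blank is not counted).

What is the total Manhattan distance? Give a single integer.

Answer: 44

Derivation:
Tile 11: at (0,0), goal (2,2), distance |0-2|+|0-2| = 4
Tile 14: at (0,1), goal (3,1), distance |0-3|+|1-1| = 3
Tile 1: at (0,3), goal (0,0), distance |0-0|+|3-0| = 3
Tile 4: at (1,0), goal (0,3), distance |1-0|+|0-3| = 4
Tile 3: at (1,1), goal (0,2), distance |1-0|+|1-2| = 2
Tile 13: at (1,2), goal (3,0), distance |1-3|+|2-0| = 4
Tile 10: at (1,3), goal (2,1), distance |1-2|+|3-1| = 3
Tile 12: at (2,0), goal (2,3), distance |2-2|+|0-3| = 3
Tile 2: at (2,1), goal (0,1), distance |2-0|+|1-1| = 2
Tile 8: at (2,2), goal (1,3), distance |2-1|+|2-3| = 2
Tile 9: at (2,3), goal (2,0), distance |2-2|+|3-0| = 3
Tile 6: at (3,0), goal (1,1), distance |3-1|+|0-1| = 3
Tile 15: at (3,1), goal (3,2), distance |3-3|+|1-2| = 1
Tile 7: at (3,2), goal (1,2), distance |3-1|+|2-2| = 2
Tile 5: at (3,3), goal (1,0), distance |3-1|+|3-0| = 5
Sum: 4 + 3 + 3 + 4 + 2 + 4 + 3 + 3 + 2 + 2 + 3 + 3 + 1 + 2 + 5 = 44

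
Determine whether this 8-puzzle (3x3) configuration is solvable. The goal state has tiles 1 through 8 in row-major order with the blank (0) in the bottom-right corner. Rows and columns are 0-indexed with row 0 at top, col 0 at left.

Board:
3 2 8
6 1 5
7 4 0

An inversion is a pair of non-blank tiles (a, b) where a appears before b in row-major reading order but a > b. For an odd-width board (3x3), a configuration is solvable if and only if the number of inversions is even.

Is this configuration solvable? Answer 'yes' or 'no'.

Inversions (pairs i<j in row-major order where tile[i] > tile[j] > 0): 13
13 is odd, so the puzzle is not solvable.

Answer: no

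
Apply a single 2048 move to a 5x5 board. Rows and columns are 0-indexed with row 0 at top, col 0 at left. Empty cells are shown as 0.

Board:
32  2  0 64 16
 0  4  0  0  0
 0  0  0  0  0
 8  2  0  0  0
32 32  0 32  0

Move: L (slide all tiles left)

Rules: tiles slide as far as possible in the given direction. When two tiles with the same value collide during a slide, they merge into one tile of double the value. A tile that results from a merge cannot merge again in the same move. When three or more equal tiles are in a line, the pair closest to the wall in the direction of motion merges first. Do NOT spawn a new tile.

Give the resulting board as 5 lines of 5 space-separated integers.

Answer: 32  2 64 16  0
 4  0  0  0  0
 0  0  0  0  0
 8  2  0  0  0
64 32  0  0  0

Derivation:
Slide left:
row 0: [32, 2, 0, 64, 16] -> [32, 2, 64, 16, 0]
row 1: [0, 4, 0, 0, 0] -> [4, 0, 0, 0, 0]
row 2: [0, 0, 0, 0, 0] -> [0, 0, 0, 0, 0]
row 3: [8, 2, 0, 0, 0] -> [8, 2, 0, 0, 0]
row 4: [32, 32, 0, 32, 0] -> [64, 32, 0, 0, 0]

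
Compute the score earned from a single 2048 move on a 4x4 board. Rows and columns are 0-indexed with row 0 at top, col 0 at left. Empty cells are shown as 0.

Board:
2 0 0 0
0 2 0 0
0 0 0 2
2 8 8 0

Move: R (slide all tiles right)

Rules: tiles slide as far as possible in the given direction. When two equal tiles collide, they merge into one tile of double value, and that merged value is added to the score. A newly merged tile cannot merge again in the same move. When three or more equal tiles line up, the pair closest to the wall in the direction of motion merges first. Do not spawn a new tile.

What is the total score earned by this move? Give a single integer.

Slide right:
row 0: [2, 0, 0, 0] -> [0, 0, 0, 2]  score +0 (running 0)
row 1: [0, 2, 0, 0] -> [0, 0, 0, 2]  score +0 (running 0)
row 2: [0, 0, 0, 2] -> [0, 0, 0, 2]  score +0 (running 0)
row 3: [2, 8, 8, 0] -> [0, 0, 2, 16]  score +16 (running 16)
Board after move:
 0  0  0  2
 0  0  0  2
 0  0  0  2
 0  0  2 16

Answer: 16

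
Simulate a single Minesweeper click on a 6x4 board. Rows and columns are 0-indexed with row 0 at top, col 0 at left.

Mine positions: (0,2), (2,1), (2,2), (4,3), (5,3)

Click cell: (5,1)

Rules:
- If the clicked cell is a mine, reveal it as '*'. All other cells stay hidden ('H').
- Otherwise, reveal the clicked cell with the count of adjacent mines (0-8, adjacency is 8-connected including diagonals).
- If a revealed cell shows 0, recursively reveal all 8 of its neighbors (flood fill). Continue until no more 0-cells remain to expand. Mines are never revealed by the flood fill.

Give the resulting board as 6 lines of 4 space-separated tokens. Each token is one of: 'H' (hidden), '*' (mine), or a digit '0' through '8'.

H H H H
H H H H
H H H H
1 2 3 H
0 0 2 H
0 0 2 H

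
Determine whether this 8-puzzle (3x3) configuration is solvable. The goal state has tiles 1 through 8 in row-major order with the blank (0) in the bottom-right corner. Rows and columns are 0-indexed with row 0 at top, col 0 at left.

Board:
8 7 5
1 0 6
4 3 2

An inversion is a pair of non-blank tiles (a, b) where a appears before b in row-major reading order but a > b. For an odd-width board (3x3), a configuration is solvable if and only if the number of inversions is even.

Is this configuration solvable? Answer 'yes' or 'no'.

Inversions (pairs i<j in row-major order where tile[i] > tile[j] > 0): 23
23 is odd, so the puzzle is not solvable.

Answer: no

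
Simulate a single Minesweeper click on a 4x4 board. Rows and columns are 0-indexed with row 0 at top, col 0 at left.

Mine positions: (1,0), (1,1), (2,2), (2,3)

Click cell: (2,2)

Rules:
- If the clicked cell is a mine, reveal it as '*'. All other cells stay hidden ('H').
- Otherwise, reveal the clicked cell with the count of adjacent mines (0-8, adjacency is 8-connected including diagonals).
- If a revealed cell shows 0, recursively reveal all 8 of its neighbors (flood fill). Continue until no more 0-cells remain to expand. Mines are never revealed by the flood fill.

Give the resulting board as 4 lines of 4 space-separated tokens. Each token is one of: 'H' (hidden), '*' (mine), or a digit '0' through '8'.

H H H H
H H H H
H H * H
H H H H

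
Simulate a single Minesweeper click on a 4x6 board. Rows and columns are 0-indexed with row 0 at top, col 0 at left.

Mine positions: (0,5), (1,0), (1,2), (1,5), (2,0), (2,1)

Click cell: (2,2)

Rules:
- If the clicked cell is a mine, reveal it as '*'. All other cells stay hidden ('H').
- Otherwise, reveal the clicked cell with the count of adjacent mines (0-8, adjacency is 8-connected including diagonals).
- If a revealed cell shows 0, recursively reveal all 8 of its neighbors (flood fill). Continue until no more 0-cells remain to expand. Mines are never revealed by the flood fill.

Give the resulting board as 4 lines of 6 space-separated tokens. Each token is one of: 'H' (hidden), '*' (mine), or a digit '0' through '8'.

H H H H H H
H H H H H H
H H 2 H H H
H H H H H H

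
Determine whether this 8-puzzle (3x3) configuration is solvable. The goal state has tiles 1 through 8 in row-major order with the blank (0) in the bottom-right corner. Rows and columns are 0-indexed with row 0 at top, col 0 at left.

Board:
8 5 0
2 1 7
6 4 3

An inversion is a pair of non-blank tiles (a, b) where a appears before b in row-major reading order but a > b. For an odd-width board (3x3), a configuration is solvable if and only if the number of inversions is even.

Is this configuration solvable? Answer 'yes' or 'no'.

Inversions (pairs i<j in row-major order where tile[i] > tile[j] > 0): 18
18 is even, so the puzzle is solvable.

Answer: yes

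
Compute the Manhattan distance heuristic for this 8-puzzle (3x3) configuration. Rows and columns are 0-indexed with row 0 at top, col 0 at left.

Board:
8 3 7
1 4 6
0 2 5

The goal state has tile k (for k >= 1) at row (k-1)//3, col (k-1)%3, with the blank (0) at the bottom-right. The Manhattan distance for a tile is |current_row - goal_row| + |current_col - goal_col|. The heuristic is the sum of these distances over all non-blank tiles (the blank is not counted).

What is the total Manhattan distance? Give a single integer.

Answer: 14

Derivation:
Tile 8: at (0,0), goal (2,1), distance |0-2|+|0-1| = 3
Tile 3: at (0,1), goal (0,2), distance |0-0|+|1-2| = 1
Tile 7: at (0,2), goal (2,0), distance |0-2|+|2-0| = 4
Tile 1: at (1,0), goal (0,0), distance |1-0|+|0-0| = 1
Tile 4: at (1,1), goal (1,0), distance |1-1|+|1-0| = 1
Tile 6: at (1,2), goal (1,2), distance |1-1|+|2-2| = 0
Tile 2: at (2,1), goal (0,1), distance |2-0|+|1-1| = 2
Tile 5: at (2,2), goal (1,1), distance |2-1|+|2-1| = 2
Sum: 3 + 1 + 4 + 1 + 1 + 0 + 2 + 2 = 14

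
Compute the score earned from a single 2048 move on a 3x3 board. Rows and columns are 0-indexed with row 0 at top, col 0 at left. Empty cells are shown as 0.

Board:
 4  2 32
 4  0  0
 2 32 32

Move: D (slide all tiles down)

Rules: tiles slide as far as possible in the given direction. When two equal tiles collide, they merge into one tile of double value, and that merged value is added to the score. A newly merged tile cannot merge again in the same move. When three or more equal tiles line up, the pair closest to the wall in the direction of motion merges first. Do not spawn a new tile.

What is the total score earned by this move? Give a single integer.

Answer: 72

Derivation:
Slide down:
col 0: [4, 4, 2] -> [0, 8, 2]  score +8 (running 8)
col 1: [2, 0, 32] -> [0, 2, 32]  score +0 (running 8)
col 2: [32, 0, 32] -> [0, 0, 64]  score +64 (running 72)
Board after move:
 0  0  0
 8  2  0
 2 32 64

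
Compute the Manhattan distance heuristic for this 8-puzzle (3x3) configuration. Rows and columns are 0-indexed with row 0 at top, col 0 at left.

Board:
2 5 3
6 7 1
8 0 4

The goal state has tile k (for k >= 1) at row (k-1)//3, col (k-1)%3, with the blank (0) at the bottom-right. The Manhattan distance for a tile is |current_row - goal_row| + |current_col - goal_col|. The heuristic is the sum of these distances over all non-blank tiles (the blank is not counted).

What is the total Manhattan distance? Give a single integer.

Answer: 13

Derivation:
Tile 2: at (0,0), goal (0,1), distance |0-0|+|0-1| = 1
Tile 5: at (0,1), goal (1,1), distance |0-1|+|1-1| = 1
Tile 3: at (0,2), goal (0,2), distance |0-0|+|2-2| = 0
Tile 6: at (1,0), goal (1,2), distance |1-1|+|0-2| = 2
Tile 7: at (1,1), goal (2,0), distance |1-2|+|1-0| = 2
Tile 1: at (1,2), goal (0,0), distance |1-0|+|2-0| = 3
Tile 8: at (2,0), goal (2,1), distance |2-2|+|0-1| = 1
Tile 4: at (2,2), goal (1,0), distance |2-1|+|2-0| = 3
Sum: 1 + 1 + 0 + 2 + 2 + 3 + 1 + 3 = 13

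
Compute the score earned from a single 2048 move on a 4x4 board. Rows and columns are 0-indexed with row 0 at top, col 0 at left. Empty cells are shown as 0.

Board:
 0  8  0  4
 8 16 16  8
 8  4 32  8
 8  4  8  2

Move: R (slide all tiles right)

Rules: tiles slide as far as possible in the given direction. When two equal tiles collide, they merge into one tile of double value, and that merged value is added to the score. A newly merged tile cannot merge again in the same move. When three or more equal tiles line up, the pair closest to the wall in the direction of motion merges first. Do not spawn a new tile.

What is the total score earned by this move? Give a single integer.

Slide right:
row 0: [0, 8, 0, 4] -> [0, 0, 8, 4]  score +0 (running 0)
row 1: [8, 16, 16, 8] -> [0, 8, 32, 8]  score +32 (running 32)
row 2: [8, 4, 32, 8] -> [8, 4, 32, 8]  score +0 (running 32)
row 3: [8, 4, 8, 2] -> [8, 4, 8, 2]  score +0 (running 32)
Board after move:
 0  0  8  4
 0  8 32  8
 8  4 32  8
 8  4  8  2

Answer: 32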